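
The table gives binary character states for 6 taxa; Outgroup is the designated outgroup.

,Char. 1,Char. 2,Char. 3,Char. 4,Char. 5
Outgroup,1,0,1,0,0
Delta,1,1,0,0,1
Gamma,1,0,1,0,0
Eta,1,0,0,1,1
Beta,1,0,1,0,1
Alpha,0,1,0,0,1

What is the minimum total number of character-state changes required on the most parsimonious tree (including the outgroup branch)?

5

Character polarity is set by the outgroup: the derived state is whichever differs from the outgroup's state, so for Char. 1, Char. 3 the derived state is '0', and for the remaining characters it is '1'.
Char. 1 (derived state '0') is unique to Alpha (autapomorphy; uninformative for grouping).
Char. 2 (derived state '1') is shared by Alpha and Delta — a synapomorphy uniting that clade.
Only Alpha, Delta, and Eta show the derived state '0' for Char. 3, supporting them as a clade.
Char. 4 (derived state '1') is unique to Eta (autapomorphy; uninformative for grouping).
Char. 5 (derived state '1') is shared by Alpha, Beta, Delta, and Eta — a synapomorphy uniting that clade.
Most parsimonious ingroup topology: ((((Delta,Alpha),Eta),Beta),Gamma).
Changes per character on this tree: Char. 1: 1; Char. 2: 1; Char. 3: 1; Char. 4: 1; Char. 5: 1.
Total = 5.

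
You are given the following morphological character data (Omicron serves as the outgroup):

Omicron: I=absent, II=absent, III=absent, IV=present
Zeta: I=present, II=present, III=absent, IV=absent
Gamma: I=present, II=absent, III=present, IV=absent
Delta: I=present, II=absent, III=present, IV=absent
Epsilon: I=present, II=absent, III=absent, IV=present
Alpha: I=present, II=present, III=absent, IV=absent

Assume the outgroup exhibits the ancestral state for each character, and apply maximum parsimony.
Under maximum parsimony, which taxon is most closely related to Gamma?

Delta

Character polarity is set by the outgroup: the derived state is whichever differs from the outgroup's state, so for IV the derived state is 'absent', and for the remaining characters it is 'present'.
All ingroup taxa share the derived state 'present' for I; it defines the ingroup but does not resolve relationships within it.
II (derived state 'present') is shared by Alpha and Zeta — a synapomorphy uniting that clade.
III: derived state 'present' in Delta and Gamma only — synapomorphy for {Delta, Gamma}.
IV (derived state 'absent') is shared by Alpha, Delta, Gamma, and Zeta — a synapomorphy uniting that clade.
Most parsimonious ingroup topology: (((Zeta,Alpha),(Gamma,Delta)),Epsilon).
Gamma and Delta form a cherry on this tree, so they are sister taxa.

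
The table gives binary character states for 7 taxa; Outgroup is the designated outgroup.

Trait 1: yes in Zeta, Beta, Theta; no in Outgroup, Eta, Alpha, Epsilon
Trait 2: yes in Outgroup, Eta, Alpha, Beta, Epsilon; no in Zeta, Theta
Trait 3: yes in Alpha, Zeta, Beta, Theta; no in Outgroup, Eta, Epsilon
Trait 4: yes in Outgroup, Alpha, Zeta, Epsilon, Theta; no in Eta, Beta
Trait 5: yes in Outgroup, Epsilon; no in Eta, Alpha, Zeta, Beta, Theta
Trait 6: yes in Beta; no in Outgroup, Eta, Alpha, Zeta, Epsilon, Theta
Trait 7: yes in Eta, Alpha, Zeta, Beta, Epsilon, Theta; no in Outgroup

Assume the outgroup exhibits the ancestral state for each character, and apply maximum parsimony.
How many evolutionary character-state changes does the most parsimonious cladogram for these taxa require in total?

Character polarity is set by the outgroup: the derived state is whichever differs from the outgroup's state, so for Trait 2, Trait 4, Trait 5 the derived state is 'no', and for the remaining characters it is 'yes'.
Only Beta, Theta, and Zeta show the derived state 'yes' for Trait 1, supporting them as a clade.
Trait 2: derived state 'no' in Theta and Zeta only — synapomorphy for {Theta, Zeta}.
Only Alpha, Beta, Theta, and Zeta show the derived state 'yes' for Trait 3, supporting them as a clade.
Trait 4 (state 'no') occurs in Beta and Eta but conflicts with the nesting implied by the other characters — most parsimoniously interpreted as homoplasy.
Trait 5 (derived state 'no') is shared by Alpha, Beta, Eta, Theta, and Zeta — a synapomorphy uniting that clade.
Trait 6 (derived state 'yes') is unique to Beta (autapomorphy; uninformative for grouping).
Trait 7 (derived state 'yes') is shared by all ingroup taxa — unites the whole ingroup.
Most parsimonious ingroup topology: ((Eta,(Alpha,((Zeta,Theta),Beta))),Epsilon).
Changes per character on this tree: Trait 1: 1; Trait 2: 1; Trait 3: 1; Trait 4: 2; Trait 5: 1; Trait 6: 1; Trait 7: 1.
Total = 8.

8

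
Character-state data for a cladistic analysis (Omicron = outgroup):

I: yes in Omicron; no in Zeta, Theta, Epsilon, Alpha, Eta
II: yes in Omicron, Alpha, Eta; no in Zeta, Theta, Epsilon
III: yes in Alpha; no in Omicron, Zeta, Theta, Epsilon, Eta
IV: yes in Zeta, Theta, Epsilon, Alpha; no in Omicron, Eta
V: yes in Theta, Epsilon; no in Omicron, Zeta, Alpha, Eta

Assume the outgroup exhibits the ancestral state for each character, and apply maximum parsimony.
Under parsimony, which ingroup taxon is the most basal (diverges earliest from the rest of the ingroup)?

Eta

Character polarity is set by the outgroup: the derived state is whichever differs from the outgroup's state, so for I, II the derived state is 'no', and for the remaining characters it is 'yes'.
All ingroup taxa share the derived state 'no' for I; it defines the ingroup but does not resolve relationships within it.
Only Epsilon, Theta, and Zeta show the derived state 'no' for II, supporting them as a clade.
III (derived state 'yes') is unique to Alpha (autapomorphy; uninformative for grouping).
IV (derived state 'yes') is shared by Alpha, Epsilon, Theta, and Zeta — a synapomorphy uniting that clade.
Only Epsilon and Theta show the derived state 'yes' for V, supporting them as a clade.
Most parsimonious ingroup topology: (((Zeta,(Theta,Epsilon)),Alpha),Eta).
Eta is sister to the clade containing all other ingroup taxa, so it is the earliest-diverging (most basal) ingroup lineage.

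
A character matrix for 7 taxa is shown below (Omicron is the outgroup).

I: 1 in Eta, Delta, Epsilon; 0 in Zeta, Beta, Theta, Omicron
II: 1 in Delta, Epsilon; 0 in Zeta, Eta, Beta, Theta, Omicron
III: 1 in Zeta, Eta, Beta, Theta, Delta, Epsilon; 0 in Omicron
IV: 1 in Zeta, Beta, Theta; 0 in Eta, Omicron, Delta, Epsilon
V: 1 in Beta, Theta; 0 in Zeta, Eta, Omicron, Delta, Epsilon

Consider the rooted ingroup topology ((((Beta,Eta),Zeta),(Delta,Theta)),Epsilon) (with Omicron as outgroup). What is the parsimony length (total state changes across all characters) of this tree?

Map each character onto ((((Beta,Eta),Zeta),(Delta,Theta)),Epsilon) (rooted by Omicron) and count the minimum state changes it requires (Fitch parsimony):
I: 3; II: 2; III: 1; IV: 3; V: 2.
Total tree length = 11.

11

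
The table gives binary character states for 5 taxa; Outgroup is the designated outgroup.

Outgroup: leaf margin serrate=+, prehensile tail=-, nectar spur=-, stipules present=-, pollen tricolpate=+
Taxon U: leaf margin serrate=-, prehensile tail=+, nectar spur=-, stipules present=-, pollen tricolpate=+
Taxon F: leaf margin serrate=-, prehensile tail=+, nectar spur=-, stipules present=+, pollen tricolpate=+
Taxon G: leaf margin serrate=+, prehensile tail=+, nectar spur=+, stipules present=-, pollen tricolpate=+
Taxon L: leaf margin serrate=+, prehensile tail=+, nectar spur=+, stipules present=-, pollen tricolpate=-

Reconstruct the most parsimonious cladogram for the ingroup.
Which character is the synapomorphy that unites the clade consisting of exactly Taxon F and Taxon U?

Character polarity is set by the outgroup: the derived state is whichever differs from the outgroup's state, so for leaf margin serrate, pollen tricolpate the derived state is '-', and for the remaining characters it is '+'.
leaf margin serrate (derived state '-') is shared by Taxon F and Taxon U — a synapomorphy uniting that clade.
All ingroup taxa share the derived state '+' for prehensile tail; it defines the ingroup but does not resolve relationships within it.
Only Taxon G and Taxon L show the derived state '+' for nectar spur, supporting them as a clade.
stipules present: derived state '+' in Taxon F only — an autapomorphy, so it tells us nothing about relationships among taxa.
pollen tricolpate (derived state '-') is unique to Taxon L (autapomorphy; uninformative for grouping).
Most parsimonious ingroup topology: ((Taxon U,Taxon F),(Taxon G,Taxon L)).
The clade {Taxon F, Taxon U} is supported by leaf margin serrate: its derived state '-' occurs in exactly those taxa and in no other taxon (including the outgroup).

leaf margin serrate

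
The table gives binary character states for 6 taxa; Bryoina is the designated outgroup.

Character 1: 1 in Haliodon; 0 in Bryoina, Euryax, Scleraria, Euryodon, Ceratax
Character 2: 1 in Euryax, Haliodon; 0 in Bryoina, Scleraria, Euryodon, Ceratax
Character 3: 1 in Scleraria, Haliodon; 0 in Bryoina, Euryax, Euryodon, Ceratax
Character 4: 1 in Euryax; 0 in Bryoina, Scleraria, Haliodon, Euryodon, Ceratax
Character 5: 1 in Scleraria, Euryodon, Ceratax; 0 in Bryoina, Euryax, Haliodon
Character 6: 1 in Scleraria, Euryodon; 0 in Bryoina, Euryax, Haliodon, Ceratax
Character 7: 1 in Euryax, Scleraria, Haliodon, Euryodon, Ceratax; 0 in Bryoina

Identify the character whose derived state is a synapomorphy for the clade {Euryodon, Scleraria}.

The outgroup has state '0' for every character, so '1' is the derived state throughout.
Character 1 (derived state '1') is unique to Haliodon (autapomorphy; uninformative for grouping).
Only Euryax and Haliodon show the derived state '1' for Character 2, supporting them as a clade.
Character 3 (state '1') occurs in Haliodon and Scleraria but conflicts with the nesting implied by the other characters — most parsimoniously interpreted as homoplasy.
Character 4 (derived state '1') is unique to Euryax (autapomorphy; uninformative for grouping).
Only Ceratax, Euryodon, and Scleraria show the derived state '1' for Character 5, supporting them as a clade.
Character 6 (derived state '1') is shared by Euryodon and Scleraria — a synapomorphy uniting that clade.
Character 7 (derived state '1') is shared by all ingroup taxa — unites the whole ingroup.
Most parsimonious ingroup topology: ((Euryax,Haliodon),((Scleraria,Euryodon),Ceratax)).
The clade {Euryodon, Scleraria} is supported by Character 6: its derived state '1' occurs in exactly those taxa and in no other taxon (including the outgroup).

Character 6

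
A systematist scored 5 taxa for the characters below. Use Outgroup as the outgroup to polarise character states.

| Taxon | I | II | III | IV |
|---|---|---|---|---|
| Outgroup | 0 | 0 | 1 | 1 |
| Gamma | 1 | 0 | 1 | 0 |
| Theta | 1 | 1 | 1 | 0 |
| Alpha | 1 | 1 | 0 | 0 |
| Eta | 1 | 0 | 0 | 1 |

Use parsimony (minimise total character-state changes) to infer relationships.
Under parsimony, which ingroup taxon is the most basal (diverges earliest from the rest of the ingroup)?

Character polarity is set by the outgroup: the derived state is whichever differs from the outgroup's state, so for III, IV the derived state is '0', and for the remaining characters it is '1'.
All ingroup taxa share the derived state '1' for I; it defines the ingroup but does not resolve relationships within it.
Only Alpha and Theta show the derived state '1' for II, supporting them as a clade.
III (state '0') occurs in Alpha and Eta but conflicts with the nesting implied by the other characters — most parsimoniously interpreted as homoplasy.
IV (derived state '0') is shared by Alpha, Gamma, and Theta — a synapomorphy uniting that clade.
Most parsimonious ingroup topology: ((Gamma,(Theta,Alpha)),Eta).
Eta is sister to the clade containing all other ingroup taxa, so it is the earliest-diverging (most basal) ingroup lineage.

Eta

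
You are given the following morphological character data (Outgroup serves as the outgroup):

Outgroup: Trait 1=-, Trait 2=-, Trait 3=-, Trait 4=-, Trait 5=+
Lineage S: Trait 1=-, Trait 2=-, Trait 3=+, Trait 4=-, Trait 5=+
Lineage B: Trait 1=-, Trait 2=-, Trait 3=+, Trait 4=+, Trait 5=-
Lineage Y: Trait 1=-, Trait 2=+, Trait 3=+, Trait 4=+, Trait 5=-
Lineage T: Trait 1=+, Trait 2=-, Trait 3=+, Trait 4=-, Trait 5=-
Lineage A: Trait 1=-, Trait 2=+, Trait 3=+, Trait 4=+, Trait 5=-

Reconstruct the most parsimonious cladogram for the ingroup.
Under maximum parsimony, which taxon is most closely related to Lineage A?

Character polarity is set by the outgroup: the derived state is whichever differs from the outgroup's state, so for Trait 5 the derived state is '-', and for the remaining characters it is '+'.
Trait 1: derived state '+' in Lineage T only — an autapomorphy, so it tells us nothing about relationships among taxa.
Trait 2: derived state '+' in Lineage A and Lineage Y only — synapomorphy for {Lineage A, Lineage Y}.
All ingroup taxa share the derived state '+' for Trait 3; it defines the ingroup but does not resolve relationships within it.
Trait 4: derived state '+' in Lineage A, Lineage B, and Lineage Y only — synapomorphy for {Lineage A, Lineage B, Lineage Y}.
Only Lineage A, Lineage B, Lineage T, and Lineage Y show the derived state '-' for Trait 5, supporting them as a clade.
Most parsimonious ingroup topology: (Lineage S,((Lineage B,(Lineage Y,Lineage A)),Lineage T)).
Lineage A and Lineage Y form a cherry on this tree, so they are sister taxa.

Lineage Y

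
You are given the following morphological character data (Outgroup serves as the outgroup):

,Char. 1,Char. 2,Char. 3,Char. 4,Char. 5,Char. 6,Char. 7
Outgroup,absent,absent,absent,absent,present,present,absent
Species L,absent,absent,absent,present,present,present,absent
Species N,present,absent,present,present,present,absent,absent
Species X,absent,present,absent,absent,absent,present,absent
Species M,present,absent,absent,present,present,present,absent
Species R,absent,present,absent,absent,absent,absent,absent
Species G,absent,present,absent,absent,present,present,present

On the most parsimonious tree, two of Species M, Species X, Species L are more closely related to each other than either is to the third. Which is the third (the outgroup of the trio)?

Species X

Character polarity is set by the outgroup: the derived state is whichever differs from the outgroup's state, so for Char. 5, Char. 6 the derived state is 'absent', and for the remaining characters it is 'present'.
Char. 1: derived state 'present' in Species M and Species N only — synapomorphy for {Species M, Species N}.
Only Species G, Species R, and Species X show the derived state 'present' for Char. 2, supporting them as a clade.
Char. 3 (derived state 'present') is unique to Species N (autapomorphy; uninformative for grouping).
Only Species L, Species M, and Species N show the derived state 'present' for Char. 4, supporting them as a clade.
Char. 5 (derived state 'absent') is shared by Species R and Species X — a synapomorphy uniting that clade.
Char. 6 (state 'absent') occurs in Species N and Species R but conflicts with the nesting implied by the other characters — most parsimoniously interpreted as homoplasy.
Char. 7 (derived state 'present') is unique to Species G (autapomorphy; uninformative for grouping).
Most parsimonious ingroup topology: ((Species L,(Species N,Species M)),((Species X,Species R),Species G)).
Species M and Species L share a more recent common ancestor with each other than either does with Species X, so Species X is the least closely related of the three.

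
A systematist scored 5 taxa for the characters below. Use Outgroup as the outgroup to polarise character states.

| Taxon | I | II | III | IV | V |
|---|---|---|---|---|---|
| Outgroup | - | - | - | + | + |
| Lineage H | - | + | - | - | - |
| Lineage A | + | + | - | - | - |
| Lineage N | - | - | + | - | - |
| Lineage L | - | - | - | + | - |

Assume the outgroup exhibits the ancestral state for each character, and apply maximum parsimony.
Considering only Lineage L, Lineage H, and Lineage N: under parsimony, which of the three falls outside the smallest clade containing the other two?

Lineage L

Character polarity is set by the outgroup: the derived state is whichever differs from the outgroup's state, so for IV, V the derived state is '-', and for the remaining characters it is '+'.
I (derived state '+') is unique to Lineage A (autapomorphy; uninformative for grouping).
II (derived state '+') is shared by Lineage A and Lineage H — a synapomorphy uniting that clade.
III (derived state '+') is unique to Lineage N (autapomorphy; uninformative for grouping).
IV (derived state '-') is shared by Lineage A, Lineage H, and Lineage N — a synapomorphy uniting that clade.
All ingroup taxa share the derived state '-' for V; it defines the ingroup but does not resolve relationships within it.
Most parsimonious ingroup topology: (((Lineage H,Lineage A),Lineage N),Lineage L).
Lineage N and Lineage H share a more recent common ancestor with each other than either does with Lineage L, so Lineage L is the least closely related of the three.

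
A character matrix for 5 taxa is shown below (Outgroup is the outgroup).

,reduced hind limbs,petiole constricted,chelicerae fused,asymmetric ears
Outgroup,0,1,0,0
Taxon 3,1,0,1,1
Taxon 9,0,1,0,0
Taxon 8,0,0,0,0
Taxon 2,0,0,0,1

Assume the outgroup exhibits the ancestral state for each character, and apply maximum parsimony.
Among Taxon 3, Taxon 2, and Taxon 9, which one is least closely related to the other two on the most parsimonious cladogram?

Character polarity is set by the outgroup: the derived state is whichever differs from the outgroup's state, so for petiole constricted the derived state is '0', and for the remaining characters it is '1'.
reduced hind limbs: derived state '1' in Taxon 3 only — an autapomorphy, so it tells us nothing about relationships among taxa.
petiole constricted: derived state '0' in Taxon 2, Taxon 3, and Taxon 8 only — synapomorphy for {Taxon 2, Taxon 3, Taxon 8}.
chelicerae fused (derived state '1') is unique to Taxon 3 (autapomorphy; uninformative for grouping).
asymmetric ears: derived state '1' in Taxon 2 and Taxon 3 only — synapomorphy for {Taxon 2, Taxon 3}.
Most parsimonious ingroup topology: (((Taxon 3,Taxon 2),Taxon 8),Taxon 9).
Taxon 3 and Taxon 2 share a more recent common ancestor with each other than either does with Taxon 9, so Taxon 9 is the least closely related of the three.

Taxon 9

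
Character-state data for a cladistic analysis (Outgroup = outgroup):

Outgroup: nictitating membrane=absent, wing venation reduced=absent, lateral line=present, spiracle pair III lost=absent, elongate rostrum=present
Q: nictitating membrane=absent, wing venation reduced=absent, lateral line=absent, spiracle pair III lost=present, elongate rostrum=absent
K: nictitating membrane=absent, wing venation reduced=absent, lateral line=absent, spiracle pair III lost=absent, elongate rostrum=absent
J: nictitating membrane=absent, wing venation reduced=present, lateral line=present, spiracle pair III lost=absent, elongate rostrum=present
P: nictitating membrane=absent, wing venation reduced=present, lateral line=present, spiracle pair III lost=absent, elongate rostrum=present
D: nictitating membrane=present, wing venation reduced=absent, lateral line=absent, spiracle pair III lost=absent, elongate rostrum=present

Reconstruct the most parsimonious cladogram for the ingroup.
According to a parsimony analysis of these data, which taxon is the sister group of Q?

Character polarity is set by the outgroup: the derived state is whichever differs from the outgroup's state, so for lateral line, elongate rostrum the derived state is 'absent', and for the remaining characters it is 'present'.
nictitating membrane: derived state 'present' in D only — an autapomorphy, so it tells us nothing about relationships among taxa.
Only J and P show the derived state 'present' for wing venation reduced, supporting them as a clade.
lateral line (derived state 'absent') is shared by D, K, and Q — a synapomorphy uniting that clade.
spiracle pair III lost (derived state 'present') is unique to Q (autapomorphy; uninformative for grouping).
elongate rostrum (derived state 'absent') is shared by K and Q — a synapomorphy uniting that clade.
Most parsimonious ingroup topology: (((Q,K),D),(J,P)).
Q and K form a cherry on this tree, so they are sister taxa.

K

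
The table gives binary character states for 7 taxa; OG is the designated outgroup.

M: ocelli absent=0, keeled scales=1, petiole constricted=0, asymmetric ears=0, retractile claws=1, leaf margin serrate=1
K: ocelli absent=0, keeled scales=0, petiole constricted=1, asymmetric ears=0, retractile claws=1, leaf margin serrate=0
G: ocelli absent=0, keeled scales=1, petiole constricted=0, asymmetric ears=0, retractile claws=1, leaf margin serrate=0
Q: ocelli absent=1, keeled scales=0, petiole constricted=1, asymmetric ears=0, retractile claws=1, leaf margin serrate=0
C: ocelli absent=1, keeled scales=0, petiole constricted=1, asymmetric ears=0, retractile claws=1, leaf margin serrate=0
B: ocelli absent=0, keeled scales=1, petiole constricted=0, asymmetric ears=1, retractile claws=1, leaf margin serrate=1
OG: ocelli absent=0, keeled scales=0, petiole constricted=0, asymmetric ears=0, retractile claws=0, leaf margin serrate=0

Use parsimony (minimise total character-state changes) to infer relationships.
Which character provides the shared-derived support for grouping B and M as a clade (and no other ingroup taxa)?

leaf margin serrate

The outgroup has state '0' for every character, so '1' is the derived state throughout.
ocelli absent (derived state '1') is shared by C and Q — a synapomorphy uniting that clade.
keeled scales: derived state '1' in B, G, and M only — synapomorphy for {B, G, M}.
petiole constricted: derived state '1' in C, K, and Q only — synapomorphy for {C, K, Q}.
asymmetric ears (derived state '1') is unique to B (autapomorphy; uninformative for grouping).
All ingroup taxa share the derived state '1' for retractile claws; it defines the ingroup but does not resolve relationships within it.
Only B and M show the derived state '1' for leaf margin serrate, supporting them as a clade.
Most parsimonious ingroup topology: (((C,Q),K),((B,M),G)).
The clade {B, M} is supported by leaf margin serrate: its derived state '1' occurs in exactly those taxa and in no other taxon (including the outgroup).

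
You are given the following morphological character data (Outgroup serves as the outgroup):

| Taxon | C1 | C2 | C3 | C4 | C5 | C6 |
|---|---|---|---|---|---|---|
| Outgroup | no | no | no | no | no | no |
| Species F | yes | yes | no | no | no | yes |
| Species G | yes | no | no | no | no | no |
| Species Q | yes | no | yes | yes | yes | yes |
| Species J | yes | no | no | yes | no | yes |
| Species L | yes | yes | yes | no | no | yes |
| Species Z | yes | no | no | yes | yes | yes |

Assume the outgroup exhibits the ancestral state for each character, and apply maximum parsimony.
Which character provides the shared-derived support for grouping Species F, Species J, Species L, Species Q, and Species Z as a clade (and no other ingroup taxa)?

C6

The outgroup has state 'no' for every character, so 'yes' is the derived state throughout.
All ingroup taxa share the derived state 'yes' for C1; it defines the ingroup but does not resolve relationships within it.
C2: derived state 'yes' in Species F and Species L only — synapomorphy for {Species F, Species L}.
C3 (state 'yes') occurs in Species L and Species Q but conflicts with the nesting implied by the other characters — most parsimoniously interpreted as homoplasy.
C4 (derived state 'yes') is shared by Species J, Species Q, and Species Z — a synapomorphy uniting that clade.
C5: derived state 'yes' in Species Q and Species Z only — synapomorphy for {Species Q, Species Z}.
C6 (derived state 'yes') is shared by Species F, Species J, Species L, Species Q, and Species Z — a synapomorphy uniting that clade.
Most parsimonious ingroup topology: (((Species F,Species L),((Species Q,Species Z),Species J)),Species G).
The clade {Species F, Species J, Species L, Species Q, Species Z} is supported by C6: its derived state 'yes' occurs in exactly those taxa and in no other taxon (including the outgroup).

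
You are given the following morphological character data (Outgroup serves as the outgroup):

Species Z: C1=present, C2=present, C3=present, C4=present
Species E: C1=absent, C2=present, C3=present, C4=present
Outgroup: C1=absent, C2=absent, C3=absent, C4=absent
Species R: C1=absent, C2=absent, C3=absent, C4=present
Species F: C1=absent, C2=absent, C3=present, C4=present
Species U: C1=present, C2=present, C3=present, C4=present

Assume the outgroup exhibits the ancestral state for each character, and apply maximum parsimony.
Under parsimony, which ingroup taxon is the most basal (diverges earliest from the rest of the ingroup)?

The outgroup has state 'absent' for every character, so 'present' is the derived state throughout.
C1: derived state 'present' in Species U and Species Z only — synapomorphy for {Species U, Species Z}.
C2 (derived state 'present') is shared by Species E, Species U, and Species Z — a synapomorphy uniting that clade.
C3 (derived state 'present') is shared by Species E, Species F, Species U, and Species Z — a synapomorphy uniting that clade.
All ingroup taxa share the derived state 'present' for C4; it defines the ingroup but does not resolve relationships within it.
Most parsimonious ingroup topology: ((((Species U,Species Z),Species E),Species F),Species R).
Species R is sister to the clade containing all other ingroup taxa, so it is the earliest-diverging (most basal) ingroup lineage.

Species R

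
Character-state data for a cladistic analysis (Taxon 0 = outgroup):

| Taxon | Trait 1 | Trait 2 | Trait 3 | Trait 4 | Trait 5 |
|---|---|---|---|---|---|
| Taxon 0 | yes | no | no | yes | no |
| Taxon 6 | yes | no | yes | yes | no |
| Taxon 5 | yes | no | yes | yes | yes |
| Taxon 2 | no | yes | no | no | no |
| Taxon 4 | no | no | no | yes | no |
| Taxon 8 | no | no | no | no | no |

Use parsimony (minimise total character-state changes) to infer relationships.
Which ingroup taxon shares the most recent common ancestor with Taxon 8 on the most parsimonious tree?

Character polarity is set by the outgroup: the derived state is whichever differs from the outgroup's state, so for Trait 1, Trait 4 the derived state is 'no', and for the remaining characters it is 'yes'.
Trait 1 (derived state 'no') is shared by Taxon 2, Taxon 4, and Taxon 8 — a synapomorphy uniting that clade.
Trait 2 (derived state 'yes') is unique to Taxon 2 (autapomorphy; uninformative for grouping).
Trait 3: derived state 'yes' in Taxon 5 and Taxon 6 only — synapomorphy for {Taxon 5, Taxon 6}.
Trait 4 (derived state 'no') is shared by Taxon 2 and Taxon 8 — a synapomorphy uniting that clade.
Trait 5 (derived state 'yes') is unique to Taxon 5 (autapomorphy; uninformative for grouping).
Most parsimonious ingroup topology: ((Taxon 6,Taxon 5),((Taxon 2,Taxon 8),Taxon 4)).
Taxon 8 and Taxon 2 form a cherry on this tree, so they are sister taxa.

Taxon 2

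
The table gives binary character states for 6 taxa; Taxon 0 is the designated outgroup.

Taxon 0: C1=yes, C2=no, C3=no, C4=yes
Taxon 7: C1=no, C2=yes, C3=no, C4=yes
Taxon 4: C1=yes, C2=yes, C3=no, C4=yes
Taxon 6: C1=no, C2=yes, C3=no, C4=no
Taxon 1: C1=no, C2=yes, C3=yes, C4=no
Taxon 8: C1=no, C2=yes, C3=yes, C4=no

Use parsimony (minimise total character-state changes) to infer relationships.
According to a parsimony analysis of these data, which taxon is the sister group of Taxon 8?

Character polarity is set by the outgroup: the derived state is whichever differs from the outgroup's state, so for C1, C4 the derived state is 'no', and for the remaining characters it is 'yes'.
C1 (derived state 'no') is shared by Taxon 1, Taxon 6, Taxon 7, and Taxon 8 — a synapomorphy uniting that clade.
All ingroup taxa share the derived state 'yes' for C2; it defines the ingroup but does not resolve relationships within it.
Only Taxon 1 and Taxon 8 show the derived state 'yes' for C3, supporting them as a clade.
Only Taxon 1, Taxon 6, and Taxon 8 show the derived state 'no' for C4, supporting them as a clade.
Most parsimonious ingroup topology: ((Taxon 7,(Taxon 6,(Taxon 1,Taxon 8))),Taxon 4).
Taxon 8 and Taxon 1 form a cherry on this tree, so they are sister taxa.

Taxon 1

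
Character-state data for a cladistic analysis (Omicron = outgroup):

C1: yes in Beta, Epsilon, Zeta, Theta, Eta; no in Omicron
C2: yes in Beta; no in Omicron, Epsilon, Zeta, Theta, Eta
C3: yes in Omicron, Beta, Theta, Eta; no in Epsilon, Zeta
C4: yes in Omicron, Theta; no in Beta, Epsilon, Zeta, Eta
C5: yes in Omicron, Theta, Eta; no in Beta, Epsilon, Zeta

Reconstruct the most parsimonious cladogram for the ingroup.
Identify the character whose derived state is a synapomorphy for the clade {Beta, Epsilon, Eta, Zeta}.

Character polarity is set by the outgroup: the derived state is whichever differs from the outgroup's state, so for C3, C4, C5 the derived state is 'no', and for the remaining characters it is 'yes'.
C1 (derived state 'yes') is shared by all ingroup taxa — unites the whole ingroup.
C2 (derived state 'yes') is unique to Beta (autapomorphy; uninformative for grouping).
C3: derived state 'no' in Epsilon and Zeta only — synapomorphy for {Epsilon, Zeta}.
C4: derived state 'no' in Beta, Epsilon, Eta, and Zeta only — synapomorphy for {Beta, Epsilon, Eta, Zeta}.
C5: derived state 'no' in Beta, Epsilon, and Zeta only — synapomorphy for {Beta, Epsilon, Zeta}.
Most parsimonious ingroup topology: (((Beta,(Epsilon,Zeta)),Eta),Theta).
The clade {Beta, Epsilon, Eta, Zeta} is supported by C4: its derived state 'no' occurs in exactly those taxa and in no other taxon (including the outgroup).

C4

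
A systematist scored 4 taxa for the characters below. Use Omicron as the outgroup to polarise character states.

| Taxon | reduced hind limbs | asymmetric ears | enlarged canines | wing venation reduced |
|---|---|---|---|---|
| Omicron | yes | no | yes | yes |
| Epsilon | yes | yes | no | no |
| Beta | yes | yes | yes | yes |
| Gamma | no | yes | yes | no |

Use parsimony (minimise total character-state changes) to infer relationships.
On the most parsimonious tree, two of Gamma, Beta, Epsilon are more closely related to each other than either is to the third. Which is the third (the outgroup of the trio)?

Character polarity is set by the outgroup: the derived state is whichever differs from the outgroup's state, so for reduced hind limbs, enlarged canines, wing venation reduced the derived state is 'no', and for the remaining characters it is 'yes'.
reduced hind limbs: derived state 'no' in Gamma only — an autapomorphy, so it tells us nothing about relationships among taxa.
All ingroup taxa share the derived state 'yes' for asymmetric ears; it defines the ingroup but does not resolve relationships within it.
enlarged canines (derived state 'no') is unique to Epsilon (autapomorphy; uninformative for grouping).
wing venation reduced: derived state 'no' in Epsilon and Gamma only — synapomorphy for {Epsilon, Gamma}.
Most parsimonious ingroup topology: ((Epsilon,Gamma),Beta).
Epsilon and Gamma share a more recent common ancestor with each other than either does with Beta, so Beta is the least closely related of the three.

Beta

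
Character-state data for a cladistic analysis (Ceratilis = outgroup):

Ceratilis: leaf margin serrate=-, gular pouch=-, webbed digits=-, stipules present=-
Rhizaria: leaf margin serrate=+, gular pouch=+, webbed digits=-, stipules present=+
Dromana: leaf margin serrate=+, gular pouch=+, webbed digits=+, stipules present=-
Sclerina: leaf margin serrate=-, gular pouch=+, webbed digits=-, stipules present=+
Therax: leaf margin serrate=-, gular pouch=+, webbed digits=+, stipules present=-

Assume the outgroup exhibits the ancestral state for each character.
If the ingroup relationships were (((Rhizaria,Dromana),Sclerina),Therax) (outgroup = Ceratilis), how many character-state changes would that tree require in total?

Map each character onto (((Rhizaria,Dromana),Sclerina),Therax) (rooted by Ceratilis) and count the minimum state changes it requires (Fitch parsimony):
leaf margin serrate: 1; gular pouch: 1; webbed digits: 2; stipules present: 2.
Total tree length = 6.

6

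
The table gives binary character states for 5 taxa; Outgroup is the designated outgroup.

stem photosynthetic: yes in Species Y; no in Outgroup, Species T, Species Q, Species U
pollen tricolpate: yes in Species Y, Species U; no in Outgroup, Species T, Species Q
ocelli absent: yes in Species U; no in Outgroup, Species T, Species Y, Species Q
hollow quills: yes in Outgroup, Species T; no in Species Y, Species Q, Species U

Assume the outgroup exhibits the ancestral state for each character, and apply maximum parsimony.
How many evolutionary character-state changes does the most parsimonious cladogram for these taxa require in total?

4

Character polarity is set by the outgroup: the derived state is whichever differs from the outgroup's state, so for hollow quills the derived state is 'no', and for the remaining characters it is 'yes'.
stem photosynthetic (derived state 'yes') is unique to Species Y (autapomorphy; uninformative for grouping).
pollen tricolpate: derived state 'yes' in Species U and Species Y only — synapomorphy for {Species U, Species Y}.
ocelli absent (derived state 'yes') is unique to Species U (autapomorphy; uninformative for grouping).
hollow quills (derived state 'no') is shared by Species Q, Species U, and Species Y — a synapomorphy uniting that clade.
Most parsimonious ingroup topology: (((Species U,Species Y),Species Q),Species T).
Changes per character on this tree: stem photosynthetic: 1; pollen tricolpate: 1; ocelli absent: 1; hollow quills: 1.
Total = 4.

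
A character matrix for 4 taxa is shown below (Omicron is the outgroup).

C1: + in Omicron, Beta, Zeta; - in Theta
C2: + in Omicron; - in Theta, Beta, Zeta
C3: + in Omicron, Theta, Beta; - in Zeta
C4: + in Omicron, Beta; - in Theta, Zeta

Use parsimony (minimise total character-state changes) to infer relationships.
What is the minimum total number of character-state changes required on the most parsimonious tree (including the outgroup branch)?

The outgroup has state '+' for every character, so '-' is the derived state throughout.
C1: derived state '-' in Theta only — an autapomorphy, so it tells us nothing about relationships among taxa.
All ingroup taxa share the derived state '-' for C2; it defines the ingroup but does not resolve relationships within it.
C3: derived state '-' in Zeta only — an autapomorphy, so it tells us nothing about relationships among taxa.
C4 (derived state '-') is shared by Theta and Zeta — a synapomorphy uniting that clade.
Most parsimonious ingroup topology: ((Theta,Zeta),Beta).
Changes per character on this tree: C1: 1; C2: 1; C3: 1; C4: 1.
Total = 4.

4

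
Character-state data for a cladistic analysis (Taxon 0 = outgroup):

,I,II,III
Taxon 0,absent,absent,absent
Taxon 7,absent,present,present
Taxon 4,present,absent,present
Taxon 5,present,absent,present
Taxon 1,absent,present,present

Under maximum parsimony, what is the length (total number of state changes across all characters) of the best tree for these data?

3

The outgroup has state 'absent' for every character, so 'present' is the derived state throughout.
I (derived state 'present') is shared by Taxon 4 and Taxon 5 — a synapomorphy uniting that clade.
Only Taxon 1 and Taxon 7 show the derived state 'present' for II, supporting them as a clade.
III (derived state 'present') is shared by all ingroup taxa — unites the whole ingroup.
Most parsimonious ingroup topology: ((Taxon 7,Taxon 1),(Taxon 4,Taxon 5)).
Changes per character on this tree: I: 1; II: 1; III: 1.
Total = 3.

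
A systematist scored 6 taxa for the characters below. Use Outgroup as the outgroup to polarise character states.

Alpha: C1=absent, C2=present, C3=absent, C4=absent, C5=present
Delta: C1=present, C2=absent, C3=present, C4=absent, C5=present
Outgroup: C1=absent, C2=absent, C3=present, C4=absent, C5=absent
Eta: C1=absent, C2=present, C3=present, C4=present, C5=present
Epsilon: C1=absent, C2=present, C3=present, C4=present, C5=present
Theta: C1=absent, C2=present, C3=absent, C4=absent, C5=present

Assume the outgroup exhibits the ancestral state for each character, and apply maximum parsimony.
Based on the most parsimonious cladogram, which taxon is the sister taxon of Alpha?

Theta

Character polarity is set by the outgroup: the derived state is whichever differs from the outgroup's state, so for C3 the derived state is 'absent', and for the remaining characters it is 'present'.
C1 (derived state 'present') is unique to Delta (autapomorphy; uninformative for grouping).
Only Alpha, Epsilon, Eta, and Theta show the derived state 'present' for C2, supporting them as a clade.
C3 (derived state 'absent') is shared by Alpha and Theta — a synapomorphy uniting that clade.
C4 (derived state 'present') is shared by Epsilon and Eta — a synapomorphy uniting that clade.
All ingroup taxa share the derived state 'present' for C5; it defines the ingroup but does not resolve relationships within it.
Most parsimonious ingroup topology: (Delta,((Alpha,Theta),(Eta,Epsilon))).
Alpha and Theta form a cherry on this tree, so they are sister taxa.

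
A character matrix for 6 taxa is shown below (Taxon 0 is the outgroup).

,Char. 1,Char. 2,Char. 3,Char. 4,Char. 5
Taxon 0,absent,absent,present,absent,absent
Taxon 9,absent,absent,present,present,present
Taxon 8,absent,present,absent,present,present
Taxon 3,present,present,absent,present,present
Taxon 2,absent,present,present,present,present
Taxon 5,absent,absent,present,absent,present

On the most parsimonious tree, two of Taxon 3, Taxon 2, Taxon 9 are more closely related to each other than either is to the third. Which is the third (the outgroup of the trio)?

Taxon 9

Character polarity is set by the outgroup: the derived state is whichever differs from the outgroup's state, so for Char. 3 the derived state is 'absent', and for the remaining characters it is 'present'.
Char. 1: derived state 'present' in Taxon 3 only — an autapomorphy, so it tells us nothing about relationships among taxa.
Only Taxon 2, Taxon 3, and Taxon 8 show the derived state 'present' for Char. 2, supporting them as a clade.
Only Taxon 3 and Taxon 8 show the derived state 'absent' for Char. 3, supporting them as a clade.
Char. 4: derived state 'present' in Taxon 2, Taxon 3, Taxon 8, and Taxon 9 only — synapomorphy for {Taxon 2, Taxon 3, Taxon 8, Taxon 9}.
All ingroup taxa share the derived state 'present' for Char. 5; it defines the ingroup but does not resolve relationships within it.
Most parsimonious ingroup topology: ((Taxon 9,((Taxon 8,Taxon 3),Taxon 2)),Taxon 5).
Taxon 3 and Taxon 2 share a more recent common ancestor with each other than either does with Taxon 9, so Taxon 9 is the least closely related of the three.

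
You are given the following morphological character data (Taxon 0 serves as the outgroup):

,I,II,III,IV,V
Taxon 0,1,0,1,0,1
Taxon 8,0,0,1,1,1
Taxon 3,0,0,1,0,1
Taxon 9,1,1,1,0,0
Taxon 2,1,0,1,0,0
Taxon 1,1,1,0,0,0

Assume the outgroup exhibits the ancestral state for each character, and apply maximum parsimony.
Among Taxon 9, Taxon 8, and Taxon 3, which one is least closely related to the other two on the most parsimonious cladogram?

Taxon 9

Character polarity is set by the outgroup: the derived state is whichever differs from the outgroup's state, so for I, III, V the derived state is '0', and for the remaining characters it is '1'.
Only Taxon 3 and Taxon 8 show the derived state '0' for I, supporting them as a clade.
II (derived state '1') is shared by Taxon 1 and Taxon 9 — a synapomorphy uniting that clade.
III: derived state '0' in Taxon 1 only — an autapomorphy, so it tells us nothing about relationships among taxa.
IV (derived state '1') is unique to Taxon 8 (autapomorphy; uninformative for grouping).
V (derived state '0') is shared by Taxon 1, Taxon 2, and Taxon 9 — a synapomorphy uniting that clade.
Most parsimonious ingroup topology: ((Taxon 8,Taxon 3),((Taxon 9,Taxon 1),Taxon 2)).
Taxon 3 and Taxon 8 share a more recent common ancestor with each other than either does with Taxon 9, so Taxon 9 is the least closely related of the three.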